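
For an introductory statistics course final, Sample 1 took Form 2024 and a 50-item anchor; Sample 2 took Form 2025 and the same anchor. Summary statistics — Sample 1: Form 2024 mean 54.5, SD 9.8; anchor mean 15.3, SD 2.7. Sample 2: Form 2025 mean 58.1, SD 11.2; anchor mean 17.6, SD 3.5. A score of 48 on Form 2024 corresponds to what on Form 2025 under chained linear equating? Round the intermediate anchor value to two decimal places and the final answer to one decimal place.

Form 2024 → anchor (Sample 1): v = (2.7/9.8)(48 − 54.5) + 15.3 = 13.51
anchor → Form 2025 (Sample 2): y = (11.2/3.5)(13.51 − 17.6) + 58.1 = 45.0

45.0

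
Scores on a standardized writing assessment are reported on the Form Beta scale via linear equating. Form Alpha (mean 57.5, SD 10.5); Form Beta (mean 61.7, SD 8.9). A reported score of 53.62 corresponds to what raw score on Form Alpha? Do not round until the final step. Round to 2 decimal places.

47.97

Invert y = (SD_Y/SD_X)(x − M_X) + M_Y:
x = (SD_X/SD_Y)(y − M_Y) + M_X = (10.5/8.9)(53.62 − 61.7) + 57.5
x = 1.179775 × -8.080 + 57.5 = 47.97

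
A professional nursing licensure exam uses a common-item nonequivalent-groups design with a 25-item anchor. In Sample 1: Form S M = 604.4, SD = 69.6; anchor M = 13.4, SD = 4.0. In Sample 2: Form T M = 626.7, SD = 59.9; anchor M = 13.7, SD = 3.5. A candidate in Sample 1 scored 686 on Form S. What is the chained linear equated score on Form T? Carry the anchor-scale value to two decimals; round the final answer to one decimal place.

Form S → anchor (Sample 1): v = (4.0/69.6)(686 − 604.4) + 13.4 = 18.09
anchor → Form T (Sample 2): y = (59.9/3.5)(18.09 − 13.7) + 626.7 = 701.8

701.8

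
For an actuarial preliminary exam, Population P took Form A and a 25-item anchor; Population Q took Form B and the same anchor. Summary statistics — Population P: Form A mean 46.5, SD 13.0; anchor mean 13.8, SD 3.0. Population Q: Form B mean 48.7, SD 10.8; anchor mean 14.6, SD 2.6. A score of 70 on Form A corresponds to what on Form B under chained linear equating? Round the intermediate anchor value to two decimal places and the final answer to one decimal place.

Form A → anchor (Population P): v = (3.0/13.0)(70 − 46.5) + 13.8 = 19.22
anchor → Form B (Population Q): y = (10.8/2.6)(19.22 − 14.6) + 48.7 = 67.9

67.9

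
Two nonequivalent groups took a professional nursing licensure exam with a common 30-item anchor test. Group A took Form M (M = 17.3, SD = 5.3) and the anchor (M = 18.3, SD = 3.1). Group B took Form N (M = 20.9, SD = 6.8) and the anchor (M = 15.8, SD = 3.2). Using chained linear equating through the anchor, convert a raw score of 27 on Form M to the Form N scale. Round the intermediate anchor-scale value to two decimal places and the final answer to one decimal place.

Form M → anchor (Group A): v = (3.1/5.3)(27 − 17.3) + 18.3 = 23.97
anchor → Form N (Group B): y = (6.8/3.2)(23.97 − 15.8) + 20.9 = 38.3

38.3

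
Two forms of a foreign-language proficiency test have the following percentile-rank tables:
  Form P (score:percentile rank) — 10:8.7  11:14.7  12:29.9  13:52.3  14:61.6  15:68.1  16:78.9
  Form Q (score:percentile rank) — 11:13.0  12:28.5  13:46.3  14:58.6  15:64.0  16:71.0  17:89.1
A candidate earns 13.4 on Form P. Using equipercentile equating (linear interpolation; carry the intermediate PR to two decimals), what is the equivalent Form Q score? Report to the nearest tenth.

13.8

PR of 13.4 on Form P: 52.3 + (13.4 − 13)/(14 − 13) × (61.6 − 52.3) = 56.02
On Form Q, PR 56.02 falls between score 13 (PR 46.3) and 14 (PR 58.6).
Interpolate: 13 + (56.02 − 46.3)/(58.6 − 46.3) × (14 − 13) = 13.8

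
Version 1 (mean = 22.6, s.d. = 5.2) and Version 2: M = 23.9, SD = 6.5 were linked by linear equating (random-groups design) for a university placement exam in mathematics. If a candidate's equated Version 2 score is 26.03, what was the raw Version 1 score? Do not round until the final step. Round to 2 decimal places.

24.30

Invert y = (SD_Y/SD_X)(x − M_X) + M_Y:
x = (SD_X/SD_Y)(y − M_Y) + M_X = (5.2/6.5)(26.03 − 23.9) + 22.6
x = 0.800000 × 2.130 + 22.6 = 24.30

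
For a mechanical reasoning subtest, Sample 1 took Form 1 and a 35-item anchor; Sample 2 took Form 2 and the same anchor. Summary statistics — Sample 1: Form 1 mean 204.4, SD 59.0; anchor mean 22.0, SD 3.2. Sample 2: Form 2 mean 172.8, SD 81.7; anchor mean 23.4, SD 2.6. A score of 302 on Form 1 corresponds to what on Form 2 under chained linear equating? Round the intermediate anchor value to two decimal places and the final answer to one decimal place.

Form 1 → anchor (Sample 1): v = (3.2/59.0)(302 − 204.4) + 22.0 = 27.29
anchor → Form 2 (Sample 2): y = (81.7/2.6)(27.29 − 23.4) + 172.8 = 295.0

295.0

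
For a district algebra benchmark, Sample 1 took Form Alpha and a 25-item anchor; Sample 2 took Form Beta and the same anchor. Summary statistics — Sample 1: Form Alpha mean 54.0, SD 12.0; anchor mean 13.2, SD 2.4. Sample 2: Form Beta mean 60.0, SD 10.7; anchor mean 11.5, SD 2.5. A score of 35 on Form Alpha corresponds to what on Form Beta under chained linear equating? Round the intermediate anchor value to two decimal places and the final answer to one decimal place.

51.0

Form Alpha → anchor (Sample 1): v = (2.4/12.0)(35 − 54.0) + 13.2 = 9.40
anchor → Form Beta (Sample 2): y = (10.7/2.5)(9.40 − 11.5) + 60.0 = 51.0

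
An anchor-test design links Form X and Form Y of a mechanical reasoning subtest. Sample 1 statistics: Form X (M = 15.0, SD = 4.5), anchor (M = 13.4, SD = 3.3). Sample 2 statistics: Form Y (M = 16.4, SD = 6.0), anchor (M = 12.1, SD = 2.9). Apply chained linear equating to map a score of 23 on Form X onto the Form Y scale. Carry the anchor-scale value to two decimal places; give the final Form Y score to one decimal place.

Form X → anchor (Sample 1): v = (3.3/4.5)(23 − 15.0) + 13.4 = 19.27
anchor → Form Y (Sample 2): y = (6.0/2.9)(19.27 − 12.1) + 16.4 = 31.2

31.2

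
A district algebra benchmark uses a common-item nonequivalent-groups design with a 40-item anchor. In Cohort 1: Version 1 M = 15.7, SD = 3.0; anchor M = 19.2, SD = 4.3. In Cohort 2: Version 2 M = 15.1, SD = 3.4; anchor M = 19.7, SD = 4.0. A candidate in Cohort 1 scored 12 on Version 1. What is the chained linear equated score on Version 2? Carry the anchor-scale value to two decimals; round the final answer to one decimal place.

10.2

Version 1 → anchor (Cohort 1): v = (4.3/3.0)(12 − 15.7) + 19.2 = 13.90
anchor → Version 2 (Cohort 2): y = (3.4/4.0)(13.90 − 19.7) + 15.1 = 10.2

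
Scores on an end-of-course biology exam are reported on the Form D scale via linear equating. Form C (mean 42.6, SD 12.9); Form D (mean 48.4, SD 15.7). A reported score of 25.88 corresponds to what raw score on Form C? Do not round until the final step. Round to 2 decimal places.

Invert y = (SD_Y/SD_X)(x − M_X) + M_Y:
x = (SD_X/SD_Y)(y − M_Y) + M_X = (12.9/15.7)(25.88 − 48.4) + 42.6
x = 0.821656 × -22.520 + 42.6 = 24.10

24.10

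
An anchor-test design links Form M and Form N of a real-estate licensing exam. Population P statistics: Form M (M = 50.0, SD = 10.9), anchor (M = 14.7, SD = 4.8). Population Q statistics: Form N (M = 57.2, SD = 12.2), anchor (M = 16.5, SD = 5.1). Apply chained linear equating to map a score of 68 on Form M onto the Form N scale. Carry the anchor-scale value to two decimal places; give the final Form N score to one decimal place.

71.9

Form M → anchor (Population P): v = (4.8/10.9)(68 − 50.0) + 14.7 = 22.63
anchor → Form N (Population Q): y = (12.2/5.1)(22.63 − 16.5) + 57.2 = 71.9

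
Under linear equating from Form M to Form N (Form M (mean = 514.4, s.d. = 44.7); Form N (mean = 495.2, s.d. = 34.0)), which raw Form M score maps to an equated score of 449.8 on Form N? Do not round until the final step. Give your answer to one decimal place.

Invert y = (SD_Y/SD_X)(x − M_X) + M_Y:
x = (SD_X/SD_Y)(y − M_Y) + M_X = (44.7/34.0)(449.8 − 495.2) + 514.4
x = 1.314706 × -45.400 + 514.4 = 454.7

454.7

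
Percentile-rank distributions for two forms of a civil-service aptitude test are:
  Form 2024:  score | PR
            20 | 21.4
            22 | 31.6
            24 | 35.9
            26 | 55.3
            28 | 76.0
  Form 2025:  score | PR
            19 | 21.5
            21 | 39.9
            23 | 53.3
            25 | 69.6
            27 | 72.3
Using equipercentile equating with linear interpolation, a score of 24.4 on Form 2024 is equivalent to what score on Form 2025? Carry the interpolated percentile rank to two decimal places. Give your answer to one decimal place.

21.0

PR of 24.4 on Form 2024: 35.9 + (24.4 − 24)/(26 − 24) × (55.3 − 35.9) = 39.78
On Form 2025, PR 39.78 falls between score 19 (PR 21.5) and 21 (PR 39.9).
Interpolate: 19 + (39.78 − 21.5)/(39.9 − 21.5) × (21 − 19) = 21.0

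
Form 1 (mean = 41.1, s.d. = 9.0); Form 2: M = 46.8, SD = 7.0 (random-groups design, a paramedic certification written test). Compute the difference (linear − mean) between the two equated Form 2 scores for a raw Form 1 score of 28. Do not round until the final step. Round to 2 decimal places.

2.91

Mean-equated: 28 + (46.8 − 41.1) = 33.70
Linear-equated: (7.0/9.0)(28 − 41.1) + 46.8 = 36.611
Difference = 36.611 − 33.70 = 2.91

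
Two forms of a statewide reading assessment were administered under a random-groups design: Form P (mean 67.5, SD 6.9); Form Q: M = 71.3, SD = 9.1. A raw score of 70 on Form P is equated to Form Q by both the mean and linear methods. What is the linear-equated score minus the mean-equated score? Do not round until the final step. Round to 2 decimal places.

0.80

Mean-equated: 70 + (71.3 − 67.5) = 73.80
Linear-equated: (9.1/6.9)(70 − 67.5) + 71.3 = 74.597
Difference = 74.597 − 73.80 = 0.80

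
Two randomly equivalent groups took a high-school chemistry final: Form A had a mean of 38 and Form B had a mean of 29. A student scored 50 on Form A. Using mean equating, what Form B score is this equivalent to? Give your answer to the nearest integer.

Mean equating: y = x + (M_Y − M_X) = 50 + (29 − 38) = 41

41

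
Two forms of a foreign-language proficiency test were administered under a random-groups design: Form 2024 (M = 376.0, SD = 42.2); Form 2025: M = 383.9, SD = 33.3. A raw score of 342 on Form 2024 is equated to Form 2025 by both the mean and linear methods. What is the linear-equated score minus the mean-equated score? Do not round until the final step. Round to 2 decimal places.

7.17

Mean-equated: 342 + (383.9 − 376.0) = 349.90
Linear-equated: (33.3/42.2)(342 − 376.0) + 383.9 = 357.071
Difference = 357.071 − 349.90 = 7.17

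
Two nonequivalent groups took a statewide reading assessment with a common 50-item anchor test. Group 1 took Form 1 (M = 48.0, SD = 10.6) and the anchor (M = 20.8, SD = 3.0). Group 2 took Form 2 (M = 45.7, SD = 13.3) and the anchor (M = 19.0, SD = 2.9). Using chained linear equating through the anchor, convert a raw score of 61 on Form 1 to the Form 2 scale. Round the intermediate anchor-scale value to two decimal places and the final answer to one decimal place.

Form 1 → anchor (Group 1): v = (3.0/10.6)(61 − 48.0) + 20.8 = 24.48
anchor → Form 2 (Group 2): y = (13.3/2.9)(24.48 − 19.0) + 45.7 = 70.8

70.8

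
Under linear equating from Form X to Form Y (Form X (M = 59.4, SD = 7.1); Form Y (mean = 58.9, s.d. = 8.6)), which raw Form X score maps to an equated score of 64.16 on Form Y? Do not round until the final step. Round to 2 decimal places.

Invert y = (SD_Y/SD_X)(x − M_X) + M_Y:
x = (SD_X/SD_Y)(y − M_Y) + M_X = (7.1/8.6)(64.16 − 58.9) + 59.4
x = 0.825581 × 5.260 + 59.4 = 63.74

63.74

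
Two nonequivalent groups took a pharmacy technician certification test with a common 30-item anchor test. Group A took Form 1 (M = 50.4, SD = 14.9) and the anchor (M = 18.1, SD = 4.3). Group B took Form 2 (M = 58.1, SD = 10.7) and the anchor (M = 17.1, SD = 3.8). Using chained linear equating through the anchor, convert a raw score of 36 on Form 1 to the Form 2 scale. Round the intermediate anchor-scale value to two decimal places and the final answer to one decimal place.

49.2

Form 1 → anchor (Group A): v = (4.3/14.9)(36 − 50.4) + 18.1 = 13.94
anchor → Form 2 (Group B): y = (10.7/3.8)(13.94 − 17.1) + 58.1 = 49.2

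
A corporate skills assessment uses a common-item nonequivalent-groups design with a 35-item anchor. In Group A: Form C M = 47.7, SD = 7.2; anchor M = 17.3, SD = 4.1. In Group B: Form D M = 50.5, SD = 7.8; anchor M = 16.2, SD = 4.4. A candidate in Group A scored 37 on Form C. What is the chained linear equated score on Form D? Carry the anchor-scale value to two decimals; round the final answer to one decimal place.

Form C → anchor (Group A): v = (4.1/7.2)(37 − 47.7) + 17.3 = 11.21
anchor → Form D (Group B): y = (7.8/4.4)(11.21 − 16.2) + 50.5 = 41.7

41.7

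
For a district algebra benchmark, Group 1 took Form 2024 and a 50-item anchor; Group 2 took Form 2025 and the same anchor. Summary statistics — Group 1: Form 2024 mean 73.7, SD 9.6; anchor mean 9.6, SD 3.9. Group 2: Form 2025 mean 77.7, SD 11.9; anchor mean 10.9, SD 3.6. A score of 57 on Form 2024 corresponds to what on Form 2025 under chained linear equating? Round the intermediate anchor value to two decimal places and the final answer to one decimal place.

51.0

Form 2024 → anchor (Group 1): v = (3.9/9.6)(57 − 73.7) + 9.6 = 2.82
anchor → Form 2025 (Group 2): y = (11.9/3.6)(2.82 − 10.9) + 77.7 = 51.0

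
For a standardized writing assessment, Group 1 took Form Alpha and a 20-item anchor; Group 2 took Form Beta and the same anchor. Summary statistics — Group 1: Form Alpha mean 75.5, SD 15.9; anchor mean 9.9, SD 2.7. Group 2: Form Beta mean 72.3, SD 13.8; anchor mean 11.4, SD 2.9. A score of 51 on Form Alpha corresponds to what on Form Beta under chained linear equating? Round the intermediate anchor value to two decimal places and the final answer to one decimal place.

Form Alpha → anchor (Group 1): v = (2.7/15.9)(51 − 75.5) + 9.9 = 5.74
anchor → Form Beta (Group 2): y = (13.8/2.9)(5.74 − 11.4) + 72.3 = 45.4

45.4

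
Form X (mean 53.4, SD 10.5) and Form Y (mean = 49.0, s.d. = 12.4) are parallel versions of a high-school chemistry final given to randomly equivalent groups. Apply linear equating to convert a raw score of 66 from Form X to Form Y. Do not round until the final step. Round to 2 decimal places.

Linear equating: y = (SD_Y/SD_X)(x − M_X) + M_Y
y = (12.4/10.5)(66 − 53.4) + 49.0
y = 1.180952 × 12.6 + 49.0 = 14.8800 + 49.0 = 63.88

63.88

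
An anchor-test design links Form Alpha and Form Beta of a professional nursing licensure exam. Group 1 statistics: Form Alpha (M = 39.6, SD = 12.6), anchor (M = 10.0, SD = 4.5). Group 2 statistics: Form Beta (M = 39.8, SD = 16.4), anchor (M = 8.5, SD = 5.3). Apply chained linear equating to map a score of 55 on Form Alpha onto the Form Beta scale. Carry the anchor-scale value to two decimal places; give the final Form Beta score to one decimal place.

Form Alpha → anchor (Group 1): v = (4.5/12.6)(55 − 39.6) + 10.0 = 15.50
anchor → Form Beta (Group 2): y = (16.4/5.3)(15.50 − 8.5) + 39.8 = 61.5

61.5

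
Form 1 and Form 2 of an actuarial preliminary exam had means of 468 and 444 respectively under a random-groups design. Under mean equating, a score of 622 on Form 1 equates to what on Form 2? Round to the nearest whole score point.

598

Mean equating: y = x + (M_Y − M_X) = 622 + (444 − 468) = 598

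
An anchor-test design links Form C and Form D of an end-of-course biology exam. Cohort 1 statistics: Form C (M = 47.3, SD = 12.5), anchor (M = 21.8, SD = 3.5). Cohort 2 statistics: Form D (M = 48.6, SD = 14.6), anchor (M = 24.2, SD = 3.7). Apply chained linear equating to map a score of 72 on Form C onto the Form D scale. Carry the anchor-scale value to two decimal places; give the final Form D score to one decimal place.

66.4

Form C → anchor (Cohort 1): v = (3.5/12.5)(72 − 47.3) + 21.8 = 28.72
anchor → Form D (Cohort 2): y = (14.6/3.7)(28.72 − 24.2) + 48.6 = 66.4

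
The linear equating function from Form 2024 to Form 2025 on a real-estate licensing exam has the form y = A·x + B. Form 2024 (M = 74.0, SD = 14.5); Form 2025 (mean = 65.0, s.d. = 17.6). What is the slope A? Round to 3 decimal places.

A = SD_Y / SD_X = 17.6 / 14.5 = 1.214

1.214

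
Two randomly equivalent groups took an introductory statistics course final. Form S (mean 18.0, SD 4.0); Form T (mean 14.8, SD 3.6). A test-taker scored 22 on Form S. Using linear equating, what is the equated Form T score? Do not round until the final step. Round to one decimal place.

Linear equating: y = (SD_Y/SD_X)(x − M_X) + M_Y
y = (3.6/4.0)(22 − 18.0) + 14.8
y = 0.900000 × 4.0 + 14.8 = 3.6000 + 14.8 = 18.4

18.4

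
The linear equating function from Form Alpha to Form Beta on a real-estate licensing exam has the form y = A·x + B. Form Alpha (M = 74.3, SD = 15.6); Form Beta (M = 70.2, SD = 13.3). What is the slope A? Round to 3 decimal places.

0.853

A = SD_Y / SD_X = 13.3 / 15.6 = 0.853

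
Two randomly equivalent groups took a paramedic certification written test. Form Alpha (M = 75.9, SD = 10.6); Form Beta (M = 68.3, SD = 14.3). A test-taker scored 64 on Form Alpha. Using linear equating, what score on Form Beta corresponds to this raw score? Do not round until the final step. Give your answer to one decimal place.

Linear equating: y = (SD_Y/SD_X)(x − M_X) + M_Y
y = (14.3/10.6)(64 − 75.9) + 68.3
y = 1.349057 × -11.9 + 68.3 = -16.0538 + 68.3 = 52.2

52.2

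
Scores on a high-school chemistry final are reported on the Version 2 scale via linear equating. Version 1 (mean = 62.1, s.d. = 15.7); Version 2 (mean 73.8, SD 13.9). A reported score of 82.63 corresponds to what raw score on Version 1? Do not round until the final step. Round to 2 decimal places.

72.07

Invert y = (SD_Y/SD_X)(x − M_X) + M_Y:
x = (SD_X/SD_Y)(y − M_Y) + M_X = (15.7/13.9)(82.63 − 73.8) + 62.1
x = 1.129496 × 8.830 + 62.1 = 72.07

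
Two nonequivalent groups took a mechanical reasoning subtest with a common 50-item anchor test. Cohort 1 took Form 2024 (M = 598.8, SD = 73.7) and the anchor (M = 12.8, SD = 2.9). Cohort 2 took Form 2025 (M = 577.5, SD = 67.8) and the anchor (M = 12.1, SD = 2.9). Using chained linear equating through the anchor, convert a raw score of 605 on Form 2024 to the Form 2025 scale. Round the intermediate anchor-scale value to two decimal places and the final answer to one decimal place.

599.5

Form 2024 → anchor (Cohort 1): v = (2.9/73.7)(605 − 598.8) + 12.8 = 13.04
anchor → Form 2025 (Cohort 2): y = (67.8/2.9)(13.04 − 12.1) + 577.5 = 599.5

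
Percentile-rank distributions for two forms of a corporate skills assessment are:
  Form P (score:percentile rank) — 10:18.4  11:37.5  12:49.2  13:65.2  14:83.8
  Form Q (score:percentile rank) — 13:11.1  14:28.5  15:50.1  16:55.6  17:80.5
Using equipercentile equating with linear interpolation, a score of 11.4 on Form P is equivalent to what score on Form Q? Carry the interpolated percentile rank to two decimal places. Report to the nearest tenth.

14.6

PR of 11.4 on Form P: 37.5 + (11.4 − 11)/(12 − 11) × (49.2 − 37.5) = 42.18
On Form Q, PR 42.18 falls between score 14 (PR 28.5) and 15 (PR 50.1).
Interpolate: 14 + (42.18 − 28.5)/(50.1 − 28.5) × (15 − 14) = 14.6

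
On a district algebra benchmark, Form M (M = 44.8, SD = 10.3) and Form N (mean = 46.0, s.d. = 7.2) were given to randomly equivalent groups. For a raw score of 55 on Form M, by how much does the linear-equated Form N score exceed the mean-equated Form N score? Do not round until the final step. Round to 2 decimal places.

Mean-equated: 55 + (46.0 − 44.8) = 56.20
Linear-equated: (7.2/10.3)(55 − 44.8) + 46.0 = 53.130
Difference = 53.130 − 56.20 = -3.07

-3.07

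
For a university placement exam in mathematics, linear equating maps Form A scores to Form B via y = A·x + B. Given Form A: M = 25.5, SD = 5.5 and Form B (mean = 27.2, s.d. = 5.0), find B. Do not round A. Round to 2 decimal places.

A = SD_Y / SD_X = 5.0 / 5.5 = 0.909091
B = M_Y − A·M_X = 27.2 − 0.909091 × 25.5 = 4.02

4.02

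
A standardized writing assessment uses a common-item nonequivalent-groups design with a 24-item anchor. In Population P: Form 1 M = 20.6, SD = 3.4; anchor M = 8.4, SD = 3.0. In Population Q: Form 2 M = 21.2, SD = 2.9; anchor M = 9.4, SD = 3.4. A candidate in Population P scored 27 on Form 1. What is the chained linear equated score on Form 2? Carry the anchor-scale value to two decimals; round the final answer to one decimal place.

25.2

Form 1 → anchor (Population P): v = (3.0/3.4)(27 − 20.6) + 8.4 = 14.05
anchor → Form 2 (Population Q): y = (2.9/3.4)(14.05 − 9.4) + 21.2 = 25.2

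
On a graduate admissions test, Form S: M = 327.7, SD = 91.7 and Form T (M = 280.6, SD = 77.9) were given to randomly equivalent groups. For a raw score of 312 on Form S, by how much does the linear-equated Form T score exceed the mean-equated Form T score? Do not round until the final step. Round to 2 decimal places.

2.36

Mean-equated: 312 + (280.6 − 327.7) = 264.90
Linear-equated: (77.9/91.7)(312 − 327.7) + 280.6 = 267.263
Difference = 267.263 − 264.90 = 2.36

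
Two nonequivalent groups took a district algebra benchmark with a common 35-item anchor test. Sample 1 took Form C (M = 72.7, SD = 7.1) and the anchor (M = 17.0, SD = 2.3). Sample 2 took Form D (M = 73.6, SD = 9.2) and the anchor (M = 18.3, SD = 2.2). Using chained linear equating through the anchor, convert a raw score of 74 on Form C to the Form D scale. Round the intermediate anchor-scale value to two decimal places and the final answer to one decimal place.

Form C → anchor (Sample 1): v = (2.3/7.1)(74 − 72.7) + 17.0 = 17.42
anchor → Form D (Sample 2): y = (9.2/2.2)(17.42 − 18.3) + 73.6 = 69.9

69.9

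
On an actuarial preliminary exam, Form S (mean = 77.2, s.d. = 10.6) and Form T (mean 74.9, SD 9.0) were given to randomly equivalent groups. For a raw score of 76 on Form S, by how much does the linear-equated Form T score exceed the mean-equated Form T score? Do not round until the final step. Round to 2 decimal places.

0.18

Mean-equated: 76 + (74.9 − 77.2) = 73.70
Linear-equated: (9.0/10.6)(76 − 77.2) + 74.9 = 73.881
Difference = 73.881 − 73.70 = 0.18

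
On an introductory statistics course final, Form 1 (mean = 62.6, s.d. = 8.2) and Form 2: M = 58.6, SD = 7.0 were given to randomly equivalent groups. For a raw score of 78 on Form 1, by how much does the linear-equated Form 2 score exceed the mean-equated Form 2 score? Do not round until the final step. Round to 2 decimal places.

Mean-equated: 78 + (58.6 − 62.6) = 74.00
Linear-equated: (7.0/8.2)(78 − 62.6) + 58.6 = 71.746
Difference = 71.746 − 74.00 = -2.25

-2.25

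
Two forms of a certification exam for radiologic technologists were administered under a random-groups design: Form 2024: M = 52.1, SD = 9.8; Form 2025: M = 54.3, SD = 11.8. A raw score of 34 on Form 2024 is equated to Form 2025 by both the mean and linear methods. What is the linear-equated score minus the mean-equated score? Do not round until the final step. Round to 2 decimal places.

Mean-equated: 34 + (54.3 − 52.1) = 36.20
Linear-equated: (11.8/9.8)(34 − 52.1) + 54.3 = 32.506
Difference = 32.506 − 36.20 = -3.69

-3.69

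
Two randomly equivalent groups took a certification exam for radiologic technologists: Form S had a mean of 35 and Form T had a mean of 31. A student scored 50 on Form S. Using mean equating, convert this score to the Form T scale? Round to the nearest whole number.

Mean equating: y = x + (M_Y − M_X) = 50 + (31 − 35) = 46

46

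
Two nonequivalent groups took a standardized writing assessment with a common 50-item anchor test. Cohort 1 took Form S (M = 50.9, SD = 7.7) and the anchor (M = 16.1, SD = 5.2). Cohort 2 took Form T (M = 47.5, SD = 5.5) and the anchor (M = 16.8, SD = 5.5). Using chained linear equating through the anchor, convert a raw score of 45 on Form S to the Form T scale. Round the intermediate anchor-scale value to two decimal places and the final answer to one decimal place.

Form S → anchor (Cohort 1): v = (5.2/7.7)(45 − 50.9) + 16.1 = 12.12
anchor → Form T (Cohort 2): y = (5.5/5.5)(12.12 − 16.8) + 47.5 = 42.8

42.8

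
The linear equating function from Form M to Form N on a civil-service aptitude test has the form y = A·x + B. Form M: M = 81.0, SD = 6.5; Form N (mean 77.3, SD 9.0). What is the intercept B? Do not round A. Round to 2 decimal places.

A = SD_Y / SD_X = 9.0 / 6.5 = 1.384615
B = M_Y − A·M_X = 77.3 − 1.384615 × 81.0 = -34.85

-34.85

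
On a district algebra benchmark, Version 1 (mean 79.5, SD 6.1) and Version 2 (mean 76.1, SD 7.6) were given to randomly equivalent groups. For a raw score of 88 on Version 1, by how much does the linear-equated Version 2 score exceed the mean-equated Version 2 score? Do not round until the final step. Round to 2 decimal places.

2.09

Mean-equated: 88 + (76.1 − 79.5) = 84.60
Linear-equated: (7.6/6.1)(88 − 79.5) + 76.1 = 86.690
Difference = 86.690 − 84.60 = 2.09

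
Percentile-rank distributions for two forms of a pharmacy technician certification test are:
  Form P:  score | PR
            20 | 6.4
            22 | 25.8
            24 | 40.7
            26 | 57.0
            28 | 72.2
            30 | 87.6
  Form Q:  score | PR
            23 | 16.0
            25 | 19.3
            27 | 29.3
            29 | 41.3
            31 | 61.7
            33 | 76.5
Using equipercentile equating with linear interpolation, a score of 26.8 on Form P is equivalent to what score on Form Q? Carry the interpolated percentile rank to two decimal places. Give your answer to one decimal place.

31.2

PR of 26.8 on Form P: 57.0 + (26.8 − 26)/(28 − 26) × (72.2 − 57.0) = 63.08
On Form Q, PR 63.08 falls between score 31 (PR 61.7) and 33 (PR 76.5).
Interpolate: 31 + (63.08 − 61.7)/(76.5 − 61.7) × (33 − 31) = 31.2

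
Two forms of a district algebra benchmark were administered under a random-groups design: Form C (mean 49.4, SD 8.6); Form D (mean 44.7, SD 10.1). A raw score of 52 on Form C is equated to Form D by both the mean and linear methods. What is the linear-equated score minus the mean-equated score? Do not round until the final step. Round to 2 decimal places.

Mean-equated: 52 + (44.7 − 49.4) = 47.30
Linear-equated: (10.1/8.6)(52 − 49.4) + 44.7 = 47.753
Difference = 47.753 − 47.30 = 0.45

0.45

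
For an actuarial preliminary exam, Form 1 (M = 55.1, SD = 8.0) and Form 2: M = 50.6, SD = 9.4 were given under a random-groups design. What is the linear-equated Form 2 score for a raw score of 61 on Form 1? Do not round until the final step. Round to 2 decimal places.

Linear equating: y = (SD_Y/SD_X)(x − M_X) + M_Y
y = (9.4/8.0)(61 − 55.1) + 50.6
y = 1.175000 × 5.9 + 50.6 = 6.9325 + 50.6 = 57.53

57.53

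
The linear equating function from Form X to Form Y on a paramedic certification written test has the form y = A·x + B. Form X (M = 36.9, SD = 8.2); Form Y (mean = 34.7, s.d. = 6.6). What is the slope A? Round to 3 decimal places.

0.805

A = SD_Y / SD_X = 6.6 / 8.2 = 0.805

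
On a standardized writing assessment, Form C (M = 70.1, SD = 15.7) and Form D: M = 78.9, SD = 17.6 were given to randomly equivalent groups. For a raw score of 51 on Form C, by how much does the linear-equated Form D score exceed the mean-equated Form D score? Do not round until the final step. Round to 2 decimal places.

-2.31

Mean-equated: 51 + (78.9 − 70.1) = 59.80
Linear-equated: (17.6/15.7)(51 − 70.1) + 78.9 = 57.489
Difference = 57.489 − 59.80 = -2.31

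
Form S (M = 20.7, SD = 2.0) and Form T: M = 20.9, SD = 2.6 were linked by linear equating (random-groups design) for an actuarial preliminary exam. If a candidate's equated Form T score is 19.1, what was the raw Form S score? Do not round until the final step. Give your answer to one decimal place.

19.3

Invert y = (SD_Y/SD_X)(x − M_X) + M_Y:
x = (SD_X/SD_Y)(y − M_Y) + M_X = (2.0/2.6)(19.1 − 20.9) + 20.7
x = 0.769231 × -1.800 + 20.7 = 19.3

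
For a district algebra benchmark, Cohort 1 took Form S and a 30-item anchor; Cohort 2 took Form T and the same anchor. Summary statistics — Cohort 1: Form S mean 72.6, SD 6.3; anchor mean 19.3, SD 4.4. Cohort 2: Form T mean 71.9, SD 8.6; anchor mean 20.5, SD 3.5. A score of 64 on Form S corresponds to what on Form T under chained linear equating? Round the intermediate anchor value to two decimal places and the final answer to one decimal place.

Form S → anchor (Cohort 1): v = (4.4/6.3)(64 − 72.6) + 19.3 = 13.29
anchor → Form T (Cohort 2): y = (8.6/3.5)(13.29 − 20.5) + 71.9 = 54.2

54.2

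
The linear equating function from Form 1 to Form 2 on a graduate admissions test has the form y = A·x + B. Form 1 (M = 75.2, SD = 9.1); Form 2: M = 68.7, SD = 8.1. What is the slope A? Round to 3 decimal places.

A = SD_Y / SD_X = 8.1 / 9.1 = 0.890

0.890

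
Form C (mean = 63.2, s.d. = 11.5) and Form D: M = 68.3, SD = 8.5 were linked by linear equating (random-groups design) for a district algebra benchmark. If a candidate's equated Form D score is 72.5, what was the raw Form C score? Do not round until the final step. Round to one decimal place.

Invert y = (SD_Y/SD_X)(x − M_X) + M_Y:
x = (SD_X/SD_Y)(y − M_Y) + M_X = (11.5/8.5)(72.5 − 68.3) + 63.2
x = 1.352941 × 4.200 + 63.2 = 68.9

68.9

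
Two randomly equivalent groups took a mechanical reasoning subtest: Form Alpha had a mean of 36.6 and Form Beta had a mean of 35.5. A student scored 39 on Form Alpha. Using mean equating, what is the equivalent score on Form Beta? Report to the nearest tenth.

Mean equating: y = x + (M_Y − M_X) = 39 + (35.5 − 36.6) = 37.9

37.9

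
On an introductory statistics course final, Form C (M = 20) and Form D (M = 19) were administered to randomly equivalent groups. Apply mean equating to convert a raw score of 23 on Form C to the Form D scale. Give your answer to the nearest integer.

22

Mean equating: y = x + (M_Y − M_X) = 23 + (19 − 20) = 22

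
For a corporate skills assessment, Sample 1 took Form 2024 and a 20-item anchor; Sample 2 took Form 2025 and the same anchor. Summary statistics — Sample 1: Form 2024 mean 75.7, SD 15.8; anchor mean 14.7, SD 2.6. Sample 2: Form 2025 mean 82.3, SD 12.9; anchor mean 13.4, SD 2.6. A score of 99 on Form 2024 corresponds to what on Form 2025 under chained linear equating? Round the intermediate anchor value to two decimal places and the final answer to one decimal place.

Form 2024 → anchor (Sample 1): v = (2.6/15.8)(99 − 75.7) + 14.7 = 18.53
anchor → Form 2025 (Sample 2): y = (12.9/2.6)(18.53 − 13.4) + 82.3 = 107.8

107.8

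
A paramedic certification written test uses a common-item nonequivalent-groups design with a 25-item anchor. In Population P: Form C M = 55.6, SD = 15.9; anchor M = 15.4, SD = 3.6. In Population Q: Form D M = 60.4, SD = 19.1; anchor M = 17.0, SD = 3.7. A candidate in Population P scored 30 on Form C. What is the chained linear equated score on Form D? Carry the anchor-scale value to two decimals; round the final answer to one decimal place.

22.2

Form C → anchor (Population P): v = (3.6/15.9)(30 − 55.6) + 15.4 = 9.60
anchor → Form D (Population Q): y = (19.1/3.7)(9.60 − 17.0) + 60.4 = 22.2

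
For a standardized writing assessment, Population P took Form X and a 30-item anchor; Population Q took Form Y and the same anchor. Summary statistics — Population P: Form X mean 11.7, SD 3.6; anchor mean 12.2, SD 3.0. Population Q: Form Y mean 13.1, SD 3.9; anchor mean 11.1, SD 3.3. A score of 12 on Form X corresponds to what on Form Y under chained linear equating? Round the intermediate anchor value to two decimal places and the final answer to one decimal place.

Form X → anchor (Population P): v = (3.0/3.6)(12 − 11.7) + 12.2 = 12.45
anchor → Form Y (Population Q): y = (3.9/3.3)(12.45 − 11.1) + 13.1 = 14.7

14.7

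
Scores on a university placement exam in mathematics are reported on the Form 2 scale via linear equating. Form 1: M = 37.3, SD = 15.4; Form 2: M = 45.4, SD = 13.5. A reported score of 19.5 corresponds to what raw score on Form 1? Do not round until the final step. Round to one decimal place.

Invert y = (SD_Y/SD_X)(x − M_X) + M_Y:
x = (SD_X/SD_Y)(y − M_Y) + M_X = (15.4/13.5)(19.5 − 45.4) + 37.3
x = 1.140741 × -25.900 + 37.3 = 7.8

7.8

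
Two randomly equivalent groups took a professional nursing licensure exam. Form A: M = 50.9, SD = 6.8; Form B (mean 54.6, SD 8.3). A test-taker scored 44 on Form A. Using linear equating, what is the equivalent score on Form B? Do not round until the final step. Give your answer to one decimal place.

Linear equating: y = (SD_Y/SD_X)(x − M_X) + M_Y
y = (8.3/6.8)(44 − 50.9) + 54.6
y = 1.220588 × -6.9 + 54.6 = -8.4221 + 54.6 = 46.2

46.2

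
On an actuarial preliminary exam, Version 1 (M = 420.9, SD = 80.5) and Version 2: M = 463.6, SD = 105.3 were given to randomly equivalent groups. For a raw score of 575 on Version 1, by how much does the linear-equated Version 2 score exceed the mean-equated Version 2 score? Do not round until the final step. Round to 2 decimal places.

47.47

Mean-equated: 575 + (463.6 − 420.9) = 617.70
Linear-equated: (105.3/80.5)(575 − 420.9) + 463.6 = 665.174
Difference = 665.174 − 617.70 = 47.47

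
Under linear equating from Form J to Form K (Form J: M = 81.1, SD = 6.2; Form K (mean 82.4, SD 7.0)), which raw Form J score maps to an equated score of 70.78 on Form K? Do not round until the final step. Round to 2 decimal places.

Invert y = (SD_Y/SD_X)(x − M_X) + M_Y:
x = (SD_X/SD_Y)(y − M_Y) + M_X = (6.2/7.0)(70.78 − 82.4) + 81.1
x = 0.885714 × -11.620 + 81.1 = 70.81

70.81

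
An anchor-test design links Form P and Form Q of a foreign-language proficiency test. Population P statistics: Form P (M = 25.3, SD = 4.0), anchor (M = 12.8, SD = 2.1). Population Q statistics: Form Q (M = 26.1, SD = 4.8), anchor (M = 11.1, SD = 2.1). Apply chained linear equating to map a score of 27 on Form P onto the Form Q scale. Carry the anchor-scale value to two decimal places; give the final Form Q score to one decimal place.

32.0

Form P → anchor (Population P): v = (2.1/4.0)(27 − 25.3) + 12.8 = 13.69
anchor → Form Q (Population Q): y = (4.8/2.1)(13.69 − 11.1) + 26.1 = 32.0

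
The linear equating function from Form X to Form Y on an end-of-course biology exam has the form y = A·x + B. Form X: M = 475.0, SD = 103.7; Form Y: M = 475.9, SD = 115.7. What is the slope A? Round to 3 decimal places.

A = SD_Y / SD_X = 115.7 / 103.7 = 1.116

1.116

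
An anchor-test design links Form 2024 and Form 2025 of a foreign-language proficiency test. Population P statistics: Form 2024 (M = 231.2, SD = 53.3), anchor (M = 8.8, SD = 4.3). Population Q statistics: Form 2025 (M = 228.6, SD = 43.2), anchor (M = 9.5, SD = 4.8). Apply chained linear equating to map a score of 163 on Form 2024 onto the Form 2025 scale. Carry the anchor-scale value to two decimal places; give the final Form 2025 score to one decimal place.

Form 2024 → anchor (Population P): v = (4.3/53.3)(163 − 231.2) + 8.8 = 3.30
anchor → Form 2025 (Population Q): y = (43.2/4.8)(3.30 − 9.5) + 228.6 = 172.8

172.8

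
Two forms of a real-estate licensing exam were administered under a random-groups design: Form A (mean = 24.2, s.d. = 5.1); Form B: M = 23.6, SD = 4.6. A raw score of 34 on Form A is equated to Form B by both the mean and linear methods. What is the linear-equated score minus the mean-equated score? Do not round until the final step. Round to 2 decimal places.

-0.96

Mean-equated: 34 + (23.6 − 24.2) = 33.40
Linear-equated: (4.6/5.1)(34 − 24.2) + 23.6 = 32.439
Difference = 32.439 − 33.40 = -0.96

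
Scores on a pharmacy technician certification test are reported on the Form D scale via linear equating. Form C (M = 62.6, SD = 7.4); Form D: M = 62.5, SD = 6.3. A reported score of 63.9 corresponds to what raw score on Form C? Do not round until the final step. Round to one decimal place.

64.2

Invert y = (SD_Y/SD_X)(x − M_X) + M_Y:
x = (SD_X/SD_Y)(y − M_Y) + M_X = (7.4/6.3)(63.9 − 62.5) + 62.6
x = 1.174603 × 1.400 + 62.6 = 64.2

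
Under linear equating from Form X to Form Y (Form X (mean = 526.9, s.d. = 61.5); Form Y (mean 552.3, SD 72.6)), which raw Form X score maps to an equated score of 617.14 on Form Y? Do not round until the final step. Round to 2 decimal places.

Invert y = (SD_Y/SD_X)(x − M_X) + M_Y:
x = (SD_X/SD_Y)(y − M_Y) + M_X = (61.5/72.6)(617.14 − 552.3) + 526.9
x = 0.847107 × 64.840 + 526.9 = 581.83

581.83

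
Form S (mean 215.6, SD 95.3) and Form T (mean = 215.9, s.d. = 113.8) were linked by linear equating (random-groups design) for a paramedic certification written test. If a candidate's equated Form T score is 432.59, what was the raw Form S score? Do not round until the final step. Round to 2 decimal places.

Invert y = (SD_Y/SD_X)(x − M_X) + M_Y:
x = (SD_X/SD_Y)(y − M_Y) + M_X = (95.3/113.8)(432.59 − 215.9) + 215.6
x = 0.837434 × 216.690 + 215.6 = 397.06

397.06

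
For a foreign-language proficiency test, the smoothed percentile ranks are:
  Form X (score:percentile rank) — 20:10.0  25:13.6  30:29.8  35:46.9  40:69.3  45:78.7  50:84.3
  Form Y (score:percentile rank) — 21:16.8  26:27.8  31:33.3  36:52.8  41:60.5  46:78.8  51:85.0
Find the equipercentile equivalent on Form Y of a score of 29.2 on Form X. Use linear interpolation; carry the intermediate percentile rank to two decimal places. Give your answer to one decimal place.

PR of 29.2 on Form X: 13.6 + (29.2 − 25)/(30 − 25) × (29.8 − 13.6) = 27.21
On Form Y, PR 27.21 falls between score 21 (PR 16.8) and 26 (PR 27.8).
Interpolate: 21 + (27.21 − 16.8)/(27.8 − 16.8) × (26 − 21) = 25.7

25.7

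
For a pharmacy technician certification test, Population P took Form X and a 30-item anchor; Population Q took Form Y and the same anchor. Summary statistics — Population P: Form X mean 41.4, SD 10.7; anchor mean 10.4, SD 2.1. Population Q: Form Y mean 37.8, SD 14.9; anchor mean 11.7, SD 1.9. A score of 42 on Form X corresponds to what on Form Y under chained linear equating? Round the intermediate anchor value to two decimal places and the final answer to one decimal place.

28.5

Form X → anchor (Population P): v = (2.1/10.7)(42 − 41.4) + 10.4 = 10.52
anchor → Form Y (Population Q): y = (14.9/1.9)(10.52 − 11.7) + 37.8 = 28.5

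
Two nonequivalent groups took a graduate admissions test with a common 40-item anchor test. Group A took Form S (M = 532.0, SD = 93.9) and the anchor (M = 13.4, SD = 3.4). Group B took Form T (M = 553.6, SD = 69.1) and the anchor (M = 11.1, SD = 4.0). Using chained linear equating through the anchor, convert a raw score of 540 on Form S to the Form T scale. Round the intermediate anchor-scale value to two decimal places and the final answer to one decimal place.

Form S → anchor (Group A): v = (3.4/93.9)(540 − 532.0) + 13.4 = 13.69
anchor → Form T (Group B): y = (69.1/4.0)(13.69 − 11.1) + 553.6 = 598.3

598.3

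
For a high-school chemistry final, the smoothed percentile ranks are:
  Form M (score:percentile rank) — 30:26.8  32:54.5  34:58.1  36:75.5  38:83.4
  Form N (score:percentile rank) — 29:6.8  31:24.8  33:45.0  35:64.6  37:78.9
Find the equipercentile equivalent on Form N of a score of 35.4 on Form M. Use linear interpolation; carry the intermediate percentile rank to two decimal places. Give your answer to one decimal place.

PR of 35.4 on Form M: 58.1 + (35.4 − 34)/(36 − 34) × (75.5 − 58.1) = 70.28
On Form N, PR 70.28 falls between score 35 (PR 64.6) and 37 (PR 78.9).
Interpolate: 35 + (70.28 − 64.6)/(78.9 − 64.6) × (37 − 35) = 35.8

35.8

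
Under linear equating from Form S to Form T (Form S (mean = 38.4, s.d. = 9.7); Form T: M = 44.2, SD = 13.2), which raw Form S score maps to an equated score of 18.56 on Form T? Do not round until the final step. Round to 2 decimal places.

19.56

Invert y = (SD_Y/SD_X)(x − M_X) + M_Y:
x = (SD_X/SD_Y)(y − M_Y) + M_X = (9.7/13.2)(18.56 − 44.2) + 38.4
x = 0.734848 × -25.640 + 38.4 = 19.56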